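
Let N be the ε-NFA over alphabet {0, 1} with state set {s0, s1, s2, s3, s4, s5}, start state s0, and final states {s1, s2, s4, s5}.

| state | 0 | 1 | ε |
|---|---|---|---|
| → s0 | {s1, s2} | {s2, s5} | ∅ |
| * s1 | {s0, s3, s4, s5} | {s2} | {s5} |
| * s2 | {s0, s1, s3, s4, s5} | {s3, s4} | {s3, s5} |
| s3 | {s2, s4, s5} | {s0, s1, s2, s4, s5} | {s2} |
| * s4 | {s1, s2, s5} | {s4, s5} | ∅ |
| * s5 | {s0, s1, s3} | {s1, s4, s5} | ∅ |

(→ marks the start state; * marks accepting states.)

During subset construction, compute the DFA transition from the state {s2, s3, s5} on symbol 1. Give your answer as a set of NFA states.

{s0, s1, s2, s3, s4, s5}

δ(s2,1) = {s3, s4}; δ(s3,1) = {s0, s1, s2, s4, s5}; δ(s5,1) = {s1, s4, s5}.
Union: {s0, s1, s2, s3, s4, s5}.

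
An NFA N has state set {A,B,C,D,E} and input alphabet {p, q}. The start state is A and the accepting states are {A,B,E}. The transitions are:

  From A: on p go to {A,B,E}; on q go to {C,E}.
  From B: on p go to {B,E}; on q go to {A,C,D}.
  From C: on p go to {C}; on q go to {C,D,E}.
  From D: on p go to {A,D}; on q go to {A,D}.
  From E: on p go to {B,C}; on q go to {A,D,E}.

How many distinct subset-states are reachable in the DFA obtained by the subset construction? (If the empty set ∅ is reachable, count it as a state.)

Start state of the DFA: {A}.
{A} --p--> {A,B,E}  [new]
{A} --q--> {C,E}  [new]
{A,B,E} --p--> {A,B,C,E}  [new]
{A,B,E} --q--> {A,C,D,E}  [new]
{C,E} --p--> {B,C}  [new]
{C,E} --q--> {A,C,D,E}  [seen]
{A,B,C,E} --p--> {A,B,C,E}  [seen]
{A,B,C,E} --q--> {A,C,D,E}  [seen]
{A,C,D,E} --p--> {A,B,C,D,E}  [new]
{A,C,D,E} --q--> {A,C,D,E}  [seen]
{B,C} --p--> {B,C,E}  [new]
{B,C} --q--> {A,C,D,E}  [seen]
{A,B,C,D,E} --p--> {A,B,C,D,E}  [seen]
{A,B,C,D,E} --q--> {A,C,D,E}  [seen]
{B,C,E} --p--> {B,C,E}  [seen]
{B,C,E} --q--> {A,C,D,E}  [seen]
Reachable DFA states: {A}, {A,B,E}, {C,E}, {A,B,C,E}, {A,C,D,E}, {B,C}, {A,B,C,D,E}, {B,C,E}.

8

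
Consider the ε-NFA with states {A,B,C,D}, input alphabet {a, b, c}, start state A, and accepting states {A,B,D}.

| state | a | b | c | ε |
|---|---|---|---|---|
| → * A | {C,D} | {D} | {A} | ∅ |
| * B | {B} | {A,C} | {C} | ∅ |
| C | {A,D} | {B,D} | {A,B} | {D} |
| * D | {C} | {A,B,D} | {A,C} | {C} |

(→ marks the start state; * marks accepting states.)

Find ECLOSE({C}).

{C,D}

Begin with {C}.
C →ε {D}; add D.
ε-closure = {C,D}.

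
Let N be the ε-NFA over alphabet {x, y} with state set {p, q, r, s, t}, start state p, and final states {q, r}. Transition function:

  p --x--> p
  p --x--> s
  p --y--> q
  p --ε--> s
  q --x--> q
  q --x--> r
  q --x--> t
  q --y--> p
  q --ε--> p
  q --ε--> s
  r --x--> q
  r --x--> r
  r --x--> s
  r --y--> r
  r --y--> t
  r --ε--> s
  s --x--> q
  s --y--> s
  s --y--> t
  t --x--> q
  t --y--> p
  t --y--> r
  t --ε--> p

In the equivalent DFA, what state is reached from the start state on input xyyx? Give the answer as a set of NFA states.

Start: {p, s}.
δ(p,x) = {p, s}; δ(s,x) = {q}.
Union: {p, q, s}.
After x: {p, q, s}.
δ(p,y) = {q}; δ(q,y) = {p}; δ(s,y) = {s, t}.
Union: {p, q, s, t}.
After y: {p, q, s, t}.
δ(p,y) = {q}; δ(q,y) = {p}; δ(s,y) = {s, t}; δ(t,y) = {p, r}.
Union: {p, q, r, s, t}.
After y: {p, q, r, s, t}.
δ(p,x) = {p, s}; δ(q,x) = {q, r, t}; δ(r,x) = {q, r, s}; δ(s,x) = {q}; δ(t,x) = {q}.
Union: {p, q, r, s, t}.
After x: {p, q, r, s, t}.

{p, q, r, s, t}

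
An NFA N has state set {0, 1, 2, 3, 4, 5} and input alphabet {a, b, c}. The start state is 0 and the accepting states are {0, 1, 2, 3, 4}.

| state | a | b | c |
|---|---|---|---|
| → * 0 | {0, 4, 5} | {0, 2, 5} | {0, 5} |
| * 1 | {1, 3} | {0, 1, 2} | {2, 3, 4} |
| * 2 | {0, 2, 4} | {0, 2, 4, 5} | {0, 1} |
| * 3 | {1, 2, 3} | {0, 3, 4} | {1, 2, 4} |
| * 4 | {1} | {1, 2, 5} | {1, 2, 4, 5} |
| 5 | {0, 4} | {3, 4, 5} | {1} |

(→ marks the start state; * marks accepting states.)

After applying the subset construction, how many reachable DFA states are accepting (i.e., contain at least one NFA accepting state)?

11

Start state of the DFA: {0}.
{0} --a--> {0, 4, 5}  [new]
{0} --b--> {0, 2, 5}  [new]
{0} --c--> {0, 5}  [new]
{0, 4, 5} --a--> {0, 1, 4, 5}  [new]
{0, 4, 5} --b--> {0, 1, 2, 3, 4, 5}  [new]
{0, 4, 5} --c--> {0, 1, 2, 4, 5}  [new]
{0, 2, 5} --a--> {0, 2, 4, 5}  [new]
{0, 2, 5} --b--> {0, 2, 3, 4, 5}  [new]
{0, 2, 5} --c--> {0, 1, 5}  [new]
{0, 5} --a--> {0, 4, 5}  [seen]
{0, 5} --b--> {0, 2, 3, 4, 5}  [seen]
{0, 5} --c--> {0, 1, 5}  [seen]
{0, 1, 4, 5} --a--> {0, 1, 3, 4, 5}  [new]
{0, 1, 4, 5} --b--> {0, 1, 2, 3, 4, 5}  [seen]
{0, 1, 4, 5} --c--> {0, 1, 2, 3, 4, 5}  [seen]
{0, 1, 2, 3, 4, 5} --a--> {0, 1, 2, 3, 4, 5}  [seen]
{0, 1, 2, 3, 4, 5} --b--> {0, 1, 2, 3, 4, 5}  [seen]
{0, 1, 2, 3, 4, 5} --c--> {0, 1, 2, 3, 4, 5}  [seen]
{0, 1, 2, 4, 5} --a--> {0, 1, 2, 3, 4, 5}  [seen]
{0, 1, 2, 4, 5} --b--> {0, 1, 2, 3, 4, 5}  [seen]
{0, 1, 2, 4, 5} --c--> {0, 1, 2, 3, 4, 5}  [seen]
{0, 2, 4, 5} --a--> {0, 1, 2, 4, 5}  [seen]
{0, 2, 4, 5} --b--> {0, 1, 2, 3, 4, 5}  [seen]
{0, 2, 4, 5} --c--> {0, 1, 2, 4, 5}  [seen]
{0, 2, 3, 4, 5} --a--> {0, 1, 2, 3, 4, 5}  [seen]
{0, 2, 3, 4, 5} --b--> {0, 1, 2, 3, 4, 5}  [seen]
{0, 2, 3, 4, 5} --c--> {0, 1, 2, 4, 5}  [seen]
{0, 1, 5} --a--> {0, 1, 3, 4, 5}  [seen]
{0, 1, 5} --b--> {0, 1, 2, 3, 4, 5}  [seen]
{0, 1, 5} --c--> {0, 1, 2, 3, 4, 5}  [seen]
{0, 1, 3, 4, 5} --a--> {0, 1, 2, 3, 4, 5}  [seen]
{0, 1, 3, 4, 5} --b--> {0, 1, 2, 3, 4, 5}  [seen]
{0, 1, 3, 4, 5} --c--> {0, 1, 2, 3, 4, 5}  [seen]
Reachable DFA states: {0}, {0, 4, 5}, {0, 2, 5}, {0, 5}, {0, 1, 4, 5}, {0, 1, 2, 3, 4, 5}, {0, 1, 2, 4, 5}, {0, 2, 4, 5}, {0, 2, 3, 4, 5}, {0, 1, 5}, {0, 1, 3, 4, 5}.
Accepting DFA states (contain an NFA accepting state): {0}, {0, 4, 5}, {0, 2, 5}, {0, 5}, {0, 1, 4, 5}, {0, 1, 2, 3, 4, 5}, {0, 1, 2, 4, 5}, {0, 2, 4, 5}, {0, 2, 3, 4, 5}, {0, 1, 5}, {0, 1, 3, 4, 5}.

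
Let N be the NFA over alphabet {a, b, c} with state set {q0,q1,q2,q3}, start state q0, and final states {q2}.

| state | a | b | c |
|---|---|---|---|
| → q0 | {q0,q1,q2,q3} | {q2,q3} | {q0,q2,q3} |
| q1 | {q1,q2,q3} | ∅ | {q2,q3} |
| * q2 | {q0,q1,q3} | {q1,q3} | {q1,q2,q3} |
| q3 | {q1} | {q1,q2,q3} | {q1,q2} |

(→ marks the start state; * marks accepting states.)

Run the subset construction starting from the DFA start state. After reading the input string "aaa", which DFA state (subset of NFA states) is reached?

Start: {q0}.
δ(q0,a) = {q0,q1,q2,q3}.
Union: {q0,q1,q2,q3}.
After a: {q0,q1,q2,q3}.
δ(q0,a) = {q0,q1,q2,q3}; δ(q1,a) = {q1,q2,q3}; δ(q2,a) = {q0,q1,q3}; δ(q3,a) = {q1}.
Union: {q0,q1,q2,q3}.
After a: {q0,q1,q2,q3}.
δ(q0,a) = {q0,q1,q2,q3}; δ(q1,a) = {q1,q2,q3}; δ(q2,a) = {q0,q1,q3}; δ(q3,a) = {q1}.
Union: {q0,q1,q2,q3}.
After a: {q0,q1,q2,q3}.

{q0,q1,q2,q3}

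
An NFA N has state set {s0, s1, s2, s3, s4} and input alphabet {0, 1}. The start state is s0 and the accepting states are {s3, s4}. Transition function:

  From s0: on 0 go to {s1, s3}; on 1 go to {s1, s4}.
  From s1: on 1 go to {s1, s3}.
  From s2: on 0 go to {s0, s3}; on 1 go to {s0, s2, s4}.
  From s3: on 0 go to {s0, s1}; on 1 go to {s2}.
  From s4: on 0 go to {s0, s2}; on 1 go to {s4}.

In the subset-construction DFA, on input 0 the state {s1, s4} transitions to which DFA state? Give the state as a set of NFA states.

δ(s1,0) = ∅; δ(s4,0) = {s0, s2}.
Union: {s0, s2}.

{s0, s2}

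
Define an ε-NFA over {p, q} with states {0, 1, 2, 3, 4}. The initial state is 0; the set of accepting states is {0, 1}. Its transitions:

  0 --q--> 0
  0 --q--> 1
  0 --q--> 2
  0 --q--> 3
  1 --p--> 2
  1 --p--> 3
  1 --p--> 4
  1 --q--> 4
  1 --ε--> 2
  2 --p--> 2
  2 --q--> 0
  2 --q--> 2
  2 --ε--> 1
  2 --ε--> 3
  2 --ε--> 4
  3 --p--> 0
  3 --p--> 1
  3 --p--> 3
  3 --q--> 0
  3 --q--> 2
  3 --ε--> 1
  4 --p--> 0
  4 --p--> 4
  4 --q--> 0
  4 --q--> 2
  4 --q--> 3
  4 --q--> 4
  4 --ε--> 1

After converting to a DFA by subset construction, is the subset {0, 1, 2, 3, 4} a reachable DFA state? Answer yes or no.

Start state of the DFA: {0} (ε-closure of the NFA start).
{0} --p--> ∅  [new]
{0} --q--> {0, 1, 2, 3, 4}  [new]
∅ --p--> ∅  [seen]
∅ --q--> ∅  [seen]
{0, 1, 2, 3, 4} --p--> {0, 1, 2, 3, 4}  [seen]
{0, 1, 2, 3, 4} --q--> {0, 1, 2, 3, 4}  [seen]
Reachable DFA states: {0}, ∅, {0, 1, 2, 3, 4}.
{0, 1, 2, 3, 4} is among them.

yes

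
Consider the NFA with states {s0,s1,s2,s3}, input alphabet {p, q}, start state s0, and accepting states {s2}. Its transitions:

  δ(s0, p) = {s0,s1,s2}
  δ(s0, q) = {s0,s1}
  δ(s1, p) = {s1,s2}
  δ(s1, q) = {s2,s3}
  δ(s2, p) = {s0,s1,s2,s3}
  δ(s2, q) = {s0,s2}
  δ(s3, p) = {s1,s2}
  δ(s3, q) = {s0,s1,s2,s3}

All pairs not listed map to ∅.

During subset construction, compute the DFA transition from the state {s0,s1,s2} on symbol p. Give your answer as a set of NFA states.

δ(s0,p) = {s0,s1,s2}; δ(s1,p) = {s1,s2}; δ(s2,p) = {s0,s1,s2,s3}.
Union: {s0,s1,s2,s3}.

{s0,s1,s2,s3}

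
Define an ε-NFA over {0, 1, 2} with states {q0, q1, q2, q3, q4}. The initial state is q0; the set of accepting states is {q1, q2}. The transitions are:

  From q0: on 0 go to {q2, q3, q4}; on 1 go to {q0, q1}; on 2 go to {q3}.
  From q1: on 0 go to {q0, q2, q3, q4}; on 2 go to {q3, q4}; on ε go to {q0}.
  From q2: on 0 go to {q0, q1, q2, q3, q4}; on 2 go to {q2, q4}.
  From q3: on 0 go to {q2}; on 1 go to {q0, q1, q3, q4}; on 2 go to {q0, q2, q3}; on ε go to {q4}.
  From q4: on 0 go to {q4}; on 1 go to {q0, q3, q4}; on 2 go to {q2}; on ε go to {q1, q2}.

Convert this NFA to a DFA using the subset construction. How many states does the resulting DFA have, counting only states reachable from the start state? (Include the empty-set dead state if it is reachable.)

Start state of the DFA: {q0} (ε-closure of the NFA start).
{q0} --0--> {q0, q1, q2, q3, q4}  [new]
{q0} --1--> {q0, q1}  [new]
{q0} --2--> {q0, q1, q2, q3, q4}  [seen]
{q0, q1, q2, q3, q4} --0--> {q0, q1, q2, q3, q4}  [seen]
{q0, q1, q2, q3, q4} --1--> {q0, q1, q2, q3, q4}  [seen]
{q0, q1, q2, q3, q4} --2--> {q0, q1, q2, q3, q4}  [seen]
{q0, q1} --0--> {q0, q1, q2, q3, q4}  [seen]
{q0, q1} --1--> {q0, q1}  [seen]
{q0, q1} --2--> {q0, q1, q2, q3, q4}  [seen]
Reachable DFA states: {q0}, {q0, q1, q2, q3, q4}, {q0, q1}.

3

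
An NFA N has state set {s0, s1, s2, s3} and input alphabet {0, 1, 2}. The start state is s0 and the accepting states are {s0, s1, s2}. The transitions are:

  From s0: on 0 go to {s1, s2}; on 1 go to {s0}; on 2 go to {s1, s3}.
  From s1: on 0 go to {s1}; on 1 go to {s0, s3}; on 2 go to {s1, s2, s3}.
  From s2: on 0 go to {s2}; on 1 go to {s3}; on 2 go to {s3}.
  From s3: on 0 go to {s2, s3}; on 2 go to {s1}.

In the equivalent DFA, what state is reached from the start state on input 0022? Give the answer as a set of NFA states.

Start: {s0}.
δ(s0,0) = {s1, s2}.
Union: {s1, s2}.
After 0: {s1, s2}.
δ(s1,0) = {s1}; δ(s2,0) = {s2}.
Union: {s1, s2}.
After 0: {s1, s2}.
δ(s1,2) = {s1, s2, s3}; δ(s2,2) = {s3}.
Union: {s1, s2, s3}.
After 2: {s1, s2, s3}.
δ(s1,2) = {s1, s2, s3}; δ(s2,2) = {s3}; δ(s3,2) = {s1}.
Union: {s1, s2, s3}.
After 2: {s1, s2, s3}.

{s1, s2, s3}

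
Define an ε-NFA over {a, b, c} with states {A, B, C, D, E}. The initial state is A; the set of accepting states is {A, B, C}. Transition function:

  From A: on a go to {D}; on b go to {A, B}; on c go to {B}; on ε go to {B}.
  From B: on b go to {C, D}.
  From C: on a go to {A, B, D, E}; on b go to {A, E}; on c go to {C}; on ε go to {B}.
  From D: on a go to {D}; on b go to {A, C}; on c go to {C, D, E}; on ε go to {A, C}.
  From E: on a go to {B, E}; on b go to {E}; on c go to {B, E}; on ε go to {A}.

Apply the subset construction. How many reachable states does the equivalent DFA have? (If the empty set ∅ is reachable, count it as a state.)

Start state of the DFA: {A, B} (ε-closure of the NFA start).
{A, B} --a--> {A, B, C, D}  [new]
{A, B} --b--> {A, B, C, D}  [seen]
{A, B} --c--> {B}  [new]
{A, B, C, D} --a--> {A, B, C, D, E}  [new]
{A, B, C, D} --b--> {A, B, C, D, E}  [seen]
{A, B, C, D} --c--> {A, B, C, D, E}  [seen]
{B} --a--> ∅  [new]
{B} --b--> {A, B, C, D}  [seen]
{B} --c--> ∅  [seen]
{A, B, C, D, E} --a--> {A, B, C, D, E}  [seen]
{A, B, C, D, E} --b--> {A, B, C, D, E}  [seen]
{A, B, C, D, E} --c--> {A, B, C, D, E}  [seen]
∅ --a--> ∅  [seen]
∅ --b--> ∅  [seen]
∅ --c--> ∅  [seen]
Reachable DFA states: {A, B}, {A, B, C, D}, {B}, {A, B, C, D, E}, ∅.

5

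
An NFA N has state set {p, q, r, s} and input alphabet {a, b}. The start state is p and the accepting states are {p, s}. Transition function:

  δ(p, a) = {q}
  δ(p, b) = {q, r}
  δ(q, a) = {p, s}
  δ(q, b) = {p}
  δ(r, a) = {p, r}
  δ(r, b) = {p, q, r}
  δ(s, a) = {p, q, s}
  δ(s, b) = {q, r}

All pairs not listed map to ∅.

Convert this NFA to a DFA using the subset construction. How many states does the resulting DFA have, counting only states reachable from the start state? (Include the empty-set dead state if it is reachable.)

Start state of the DFA: {p}.
{p} --a--> {q}  [new]
{p} --b--> {q, r}  [new]
{q} --a--> {p, s}  [new]
{q} --b--> {p}  [seen]
{q, r} --a--> {p, r, s}  [new]
{q, r} --b--> {p, q, r}  [new]
{p, s} --a--> {p, q, s}  [new]
{p, s} --b--> {q, r}  [seen]
{p, r, s} --a--> {p, q, r, s}  [new]
{p, r, s} --b--> {p, q, r}  [seen]
{p, q, r} --a--> {p, q, r, s}  [seen]
{p, q, r} --b--> {p, q, r}  [seen]
{p, q, s} --a--> {p, q, s}  [seen]
{p, q, s} --b--> {p, q, r}  [seen]
{p, q, r, s} --a--> {p, q, r, s}  [seen]
{p, q, r, s} --b--> {p, q, r}  [seen]
Reachable DFA states: {p}, {q}, {q, r}, {p, s}, {p, r, s}, {p, q, r}, {p, q, s}, {p, q, r, s}.

8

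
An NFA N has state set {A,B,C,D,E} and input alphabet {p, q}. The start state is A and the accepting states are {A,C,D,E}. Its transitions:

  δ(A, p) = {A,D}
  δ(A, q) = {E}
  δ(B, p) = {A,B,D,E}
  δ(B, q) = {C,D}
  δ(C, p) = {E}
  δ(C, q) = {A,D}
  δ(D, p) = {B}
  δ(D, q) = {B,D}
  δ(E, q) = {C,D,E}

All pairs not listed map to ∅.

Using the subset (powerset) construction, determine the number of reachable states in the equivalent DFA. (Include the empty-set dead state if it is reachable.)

11

Start state of the DFA: {A}.
{A} --p--> {A,D}  [new]
{A} --q--> {E}  [new]
{A,D} --p--> {A,B,D}  [new]
{A,D} --q--> {B,D,E}  [new]
{E} --p--> ∅  [new]
{E} --q--> {C,D,E}  [new]
{A,B,D} --p--> {A,B,D,E}  [new]
{A,B,D} --q--> {B,C,D,E}  [new]
{B,D,E} --p--> {A,B,D,E}  [seen]
{B,D,E} --q--> {B,C,D,E}  [seen]
∅ --p--> ∅  [seen]
∅ --q--> ∅  [seen]
{C,D,E} --p--> {B,E}  [new]
{C,D,E} --q--> {A,B,C,D,E}  [new]
{A,B,D,E} --p--> {A,B,D,E}  [seen]
{A,B,D,E} --q--> {B,C,D,E}  [seen]
{B,C,D,E} --p--> {A,B,D,E}  [seen]
{B,C,D,E} --q--> {A,B,C,D,E}  [seen]
{B,E} --p--> {A,B,D,E}  [seen]
{B,E} --q--> {C,D,E}  [seen]
{A,B,C,D,E} --p--> {A,B,D,E}  [seen]
{A,B,C,D,E} --q--> {A,B,C,D,E}  [seen]
Reachable DFA states: {A}, {A,D}, {E}, {A,B,D}, {B,D,E}, ∅, {C,D,E}, {A,B,D,E}, {B,C,D,E}, {B,E}, {A,B,C,D,E}.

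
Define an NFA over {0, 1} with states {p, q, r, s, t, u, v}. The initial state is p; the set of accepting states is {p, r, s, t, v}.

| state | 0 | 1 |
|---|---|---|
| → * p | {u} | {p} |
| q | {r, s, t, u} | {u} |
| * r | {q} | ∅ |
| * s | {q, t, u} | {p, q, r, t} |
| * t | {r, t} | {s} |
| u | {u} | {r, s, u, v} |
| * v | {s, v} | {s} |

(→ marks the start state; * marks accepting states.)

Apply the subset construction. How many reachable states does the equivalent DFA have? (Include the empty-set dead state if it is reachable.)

Start state of the DFA: {p}.
{p} --0--> {u}  [new]
{p} --1--> {p}  [seen]
{u} --0--> {u}  [seen]
{u} --1--> {r, s, u, v}  [new]
{r, s, u, v} --0--> {q, s, t, u, v}  [new]
{r, s, u, v} --1--> {p, q, r, s, t, u, v}  [new]
{q, s, t, u, v} --0--> {q, r, s, t, u, v}  [new]
{q, s, t, u, v} --1--> {p, q, r, s, t, u, v}  [seen]
{p, q, r, s, t, u, v} --0--> {q, r, s, t, u, v}  [seen]
{p, q, r, s, t, u, v} --1--> {p, q, r, s, t, u, v}  [seen]
{q, r, s, t, u, v} --0--> {q, r, s, t, u, v}  [seen]
{q, r, s, t, u, v} --1--> {p, q, r, s, t, u, v}  [seen]
Reachable DFA states: {p}, {u}, {r, s, u, v}, {q, s, t, u, v}, {p, q, r, s, t, u, v}, {q, r, s, t, u, v}.

6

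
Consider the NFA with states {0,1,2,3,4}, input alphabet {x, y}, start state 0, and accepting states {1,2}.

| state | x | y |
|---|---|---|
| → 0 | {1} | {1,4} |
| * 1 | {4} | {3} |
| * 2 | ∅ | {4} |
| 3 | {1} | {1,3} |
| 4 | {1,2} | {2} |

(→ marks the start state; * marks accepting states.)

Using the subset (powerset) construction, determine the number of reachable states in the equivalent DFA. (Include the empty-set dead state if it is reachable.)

Start state of the DFA: {0}.
{0} --x--> {1}  [new]
{0} --y--> {1,4}  [new]
{1} --x--> {4}  [new]
{1} --y--> {3}  [new]
{1,4} --x--> {1,2,4}  [new]
{1,4} --y--> {2,3}  [new]
{4} --x--> {1,2}  [new]
{4} --y--> {2}  [new]
{3} --x--> {1}  [seen]
{3} --y--> {1,3}  [new]
{1,2,4} --x--> {1,2,4}  [seen]
{1,2,4} --y--> {2,3,4}  [new]
{2,3} --x--> {1}  [seen]
{2,3} --y--> {1,3,4}  [new]
{1,2} --x--> {4}  [seen]
{1,2} --y--> {3,4}  [new]
{2} --x--> ∅  [new]
{2} --y--> {4}  [seen]
{1,3} --x--> {1,4}  [seen]
{1,3} --y--> {1,3}  [seen]
{2,3,4} --x--> {1,2}  [seen]
{2,3,4} --y--> {1,2,3,4}  [new]
{1,3,4} --x--> {1,2,4}  [seen]
{1,3,4} --y--> {1,2,3}  [new]
{3,4} --x--> {1,2}  [seen]
{3,4} --y--> {1,2,3}  [seen]
∅ --x--> ∅  [seen]
∅ --y--> ∅  [seen]
{1,2,3,4} --x--> {1,2,4}  [seen]
{1,2,3,4} --y--> {1,2,3,4}  [seen]
{1,2,3} --x--> {1,4}  [seen]
{1,2,3} --y--> {1,3,4}  [seen]
Reachable DFA states: {0}, {1}, {1,4}, {4}, {3}, {1,2,4}, {2,3}, {1,2}, {2}, {1,3}, {2,3,4}, {1,3,4}, {3,4}, ∅, {1,2,3,4}, {1,2,3}.

16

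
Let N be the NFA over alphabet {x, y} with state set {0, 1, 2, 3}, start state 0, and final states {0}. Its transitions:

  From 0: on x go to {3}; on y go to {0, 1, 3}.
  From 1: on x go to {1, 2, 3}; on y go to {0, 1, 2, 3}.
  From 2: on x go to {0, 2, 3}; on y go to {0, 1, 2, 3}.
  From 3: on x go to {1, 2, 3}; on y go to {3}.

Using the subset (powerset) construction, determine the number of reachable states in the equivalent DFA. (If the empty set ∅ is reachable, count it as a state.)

Start state of the DFA: {0}.
{0} --x--> {3}  [new]
{0} --y--> {0, 1, 3}  [new]
{3} --x--> {1, 2, 3}  [new]
{3} --y--> {3}  [seen]
{0, 1, 3} --x--> {1, 2, 3}  [seen]
{0, 1, 3} --y--> {0, 1, 2, 3}  [new]
{1, 2, 3} --x--> {0, 1, 2, 3}  [seen]
{1, 2, 3} --y--> {0, 1, 2, 3}  [seen]
{0, 1, 2, 3} --x--> {0, 1, 2, 3}  [seen]
{0, 1, 2, 3} --y--> {0, 1, 2, 3}  [seen]
Reachable DFA states: {0}, {3}, {0, 1, 3}, {1, 2, 3}, {0, 1, 2, 3}.

5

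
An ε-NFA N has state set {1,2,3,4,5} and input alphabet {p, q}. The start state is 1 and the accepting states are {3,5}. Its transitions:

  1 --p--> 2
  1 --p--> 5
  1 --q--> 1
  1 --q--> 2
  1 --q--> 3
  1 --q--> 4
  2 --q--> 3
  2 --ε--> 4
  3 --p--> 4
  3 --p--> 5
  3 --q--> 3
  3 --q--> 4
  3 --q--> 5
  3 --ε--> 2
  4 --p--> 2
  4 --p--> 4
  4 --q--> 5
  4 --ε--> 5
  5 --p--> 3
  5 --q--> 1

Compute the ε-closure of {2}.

Begin with {2}.
2 →ε {4}; add 4.
4 →ε {5}; add 5.
ε-closure = {2,4,5}.

{2,4,5}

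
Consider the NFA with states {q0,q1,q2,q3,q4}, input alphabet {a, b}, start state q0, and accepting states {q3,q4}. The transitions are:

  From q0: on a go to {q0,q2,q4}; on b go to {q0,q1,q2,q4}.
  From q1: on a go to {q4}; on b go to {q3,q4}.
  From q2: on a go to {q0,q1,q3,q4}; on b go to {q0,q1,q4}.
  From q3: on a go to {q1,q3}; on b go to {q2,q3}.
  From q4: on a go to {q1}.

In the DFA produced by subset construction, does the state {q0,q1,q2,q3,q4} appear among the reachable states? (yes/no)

Start state of the DFA: {q0}.
{q0} --a--> {q0,q2,q4}  [new]
{q0} --b--> {q0,q1,q2,q4}  [new]
{q0,q2,q4} --a--> {q0,q1,q2,q3,q4}  [new]
{q0,q2,q4} --b--> {q0,q1,q2,q4}  [seen]
{q0,q1,q2,q4} --a--> {q0,q1,q2,q3,q4}  [seen]
{q0,q1,q2,q4} --b--> {q0,q1,q2,q3,q4}  [seen]
{q0,q1,q2,q3,q4} --a--> {q0,q1,q2,q3,q4}  [seen]
{q0,q1,q2,q3,q4} --b--> {q0,q1,q2,q3,q4}  [seen]
Reachable DFA states: {q0}, {q0,q2,q4}, {q0,q1,q2,q4}, {q0,q1,q2,q3,q4}.
{q0,q1,q2,q3,q4} is among them.

yes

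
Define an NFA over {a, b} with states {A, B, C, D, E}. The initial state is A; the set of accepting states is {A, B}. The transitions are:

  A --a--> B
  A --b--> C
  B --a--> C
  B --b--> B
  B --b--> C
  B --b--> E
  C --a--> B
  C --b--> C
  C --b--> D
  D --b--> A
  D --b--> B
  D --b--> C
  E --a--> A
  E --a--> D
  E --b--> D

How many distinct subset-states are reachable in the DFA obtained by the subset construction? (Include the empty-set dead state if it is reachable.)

9

Start state of the DFA: {A}.
{A} --a--> {B}  [new]
{A} --b--> {C}  [new]
{B} --a--> {C}  [seen]
{B} --b--> {B, C, E}  [new]
{C} --a--> {B}  [seen]
{C} --b--> {C, D}  [new]
{B, C, E} --a--> {A, B, C, D}  [new]
{B, C, E} --b--> {B, C, D, E}  [new]
{C, D} --a--> {B}  [seen]
{C, D} --b--> {A, B, C, D}  [seen]
{A, B, C, D} --a--> {B, C}  [new]
{A, B, C, D} --b--> {A, B, C, D, E}  [new]
{B, C, D, E} --a--> {A, B, C, D}  [seen]
{B, C, D, E} --b--> {A, B, C, D, E}  [seen]
{B, C} --a--> {B, C}  [seen]
{B, C} --b--> {B, C, D, E}  [seen]
{A, B, C, D, E} --a--> {A, B, C, D}  [seen]
{A, B, C, D, E} --b--> {A, B, C, D, E}  [seen]
Reachable DFA states: {A}, {B}, {C}, {B, C, E}, {C, D}, {A, B, C, D}, {B, C, D, E}, {B, C}, {A, B, C, D, E}.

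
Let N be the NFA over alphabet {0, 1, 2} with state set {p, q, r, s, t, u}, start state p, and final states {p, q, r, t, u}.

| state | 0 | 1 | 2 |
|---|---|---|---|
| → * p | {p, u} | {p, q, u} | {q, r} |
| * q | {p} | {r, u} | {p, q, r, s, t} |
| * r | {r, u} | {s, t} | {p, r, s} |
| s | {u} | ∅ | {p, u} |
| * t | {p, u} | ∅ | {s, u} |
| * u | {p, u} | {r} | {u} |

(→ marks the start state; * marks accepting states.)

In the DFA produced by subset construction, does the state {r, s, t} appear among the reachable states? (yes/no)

yes

Start state of the DFA: {p}.
{p} --0--> {p, u}  [new]
{p} --1--> {p, q, u}  [new]
{p} --2--> {q, r}  [new]
{p, u} --0--> {p, u}  [seen]
{p, u} --1--> {p, q, r, u}  [new]
{p, u} --2--> {q, r, u}  [new]
{p, q, u} --0--> {p, u}  [seen]
{p, q, u} --1--> {p, q, r, u}  [seen]
{p, q, u} --2--> {p, q, r, s, t, u}  [new]
{q, r} --0--> {p, r, u}  [new]
{q, r} --1--> {r, s, t, u}  [new]
{q, r} --2--> {p, q, r, s, t}  [new]
{p, q, r, u} --0--> {p, r, u}  [seen]
{p, q, r, u} --1--> {p, q, r, s, t, u}  [seen]
{p, q, r, u} --2--> {p, q, r, s, t, u}  [seen]
{q, r, u} --0--> {p, r, u}  [seen]
{q, r, u} --1--> {r, s, t, u}  [seen]
{q, r, u} --2--> {p, q, r, s, t, u}  [seen]
{p, q, r, s, t, u} --0--> {p, r, u}  [seen]
{p, q, r, s, t, u} --1--> {p, q, r, s, t, u}  [seen]
{p, q, r, s, t, u} --2--> {p, q, r, s, t, u}  [seen]
{p, r, u} --0--> {p, r, u}  [seen]
{p, r, u} --1--> {p, q, r, s, t, u}  [seen]
{p, r, u} --2--> {p, q, r, s, u}  [new]
{r, s, t, u} --0--> {p, r, u}  [seen]
{r, s, t, u} --1--> {r, s, t}  [new]
{r, s, t, u} --2--> {p, r, s, u}  [new]
{p, q, r, s, t} --0--> {p, r, u}  [seen]
{p, q, r, s, t} --1--> {p, q, r, s, t, u}  [seen]
{p, q, r, s, t} --2--> {p, q, r, s, t, u}  [seen]
{p, q, r, s, u} --0--> {p, r, u}  [seen]
{p, q, r, s, u} --1--> {p, q, r, s, t, u}  [seen]
{p, q, r, s, u} --2--> {p, q, r, s, t, u}  [seen]
{r, s, t} --0--> {p, r, u}  [seen]
{r, s, t} --1--> {s, t}  [new]
{r, s, t} --2--> {p, r, s, u}  [seen]
{p, r, s, u} --0--> {p, r, u}  [seen]
{p, r, s, u} --1--> {p, q, r, s, t, u}  [seen]
{p, r, s, u} --2--> {p, q, r, s, u}  [seen]
{s, t} --0--> {p, u}  [seen]
{s, t} --1--> ∅  [new]
{s, t} --2--> {p, s, u}  [new]
∅ --0--> ∅  [seen]
∅ --1--> ∅  [seen]
∅ --2--> ∅  [seen]
{p, s, u} --0--> {p, u}  [seen]
{p, s, u} --1--> {p, q, r, u}  [seen]
{p, s, u} --2--> {p, q, r, u}  [seen]
Reachable DFA states: {p}, {p, u}, {p, q, u}, {q, r}, {p, q, r, u}, {q, r, u}, {p, q, r, s, t, u}, {p, r, u}, {r, s, t, u}, {p, q, r, s, t}, {p, q, r, s, u}, {r, s, t}, {p, r, s, u}, {s, t}, ∅, {p, s, u}.
{r, s, t} is among them.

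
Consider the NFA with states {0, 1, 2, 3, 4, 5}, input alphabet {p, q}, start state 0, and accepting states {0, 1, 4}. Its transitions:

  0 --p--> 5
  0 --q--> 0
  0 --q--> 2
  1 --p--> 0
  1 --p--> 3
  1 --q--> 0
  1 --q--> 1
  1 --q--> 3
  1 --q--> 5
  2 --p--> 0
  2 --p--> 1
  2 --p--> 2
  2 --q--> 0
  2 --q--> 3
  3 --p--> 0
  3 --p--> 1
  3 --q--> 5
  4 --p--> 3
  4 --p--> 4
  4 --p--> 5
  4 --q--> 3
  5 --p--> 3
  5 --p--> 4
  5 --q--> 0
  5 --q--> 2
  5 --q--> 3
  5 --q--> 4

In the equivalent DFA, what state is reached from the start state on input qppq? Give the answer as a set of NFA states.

Start: {0}.
δ(0,q) = {0, 2}.
Union: {0, 2}.
After q: {0, 2}.
δ(0,p) = {5}; δ(2,p) = {0, 1, 2}.
Union: {0, 1, 2, 5}.
After p: {0, 1, 2, 5}.
δ(0,p) = {5}; δ(1,p) = {0, 3}; δ(2,p) = {0, 1, 2}; δ(5,p) = {3, 4}.
Union: {0, 1, 2, 3, 4, 5}.
After p: {0, 1, 2, 3, 4, 5}.
δ(0,q) = {0, 2}; δ(1,q) = {0, 1, 3, 5}; δ(2,q) = {0, 3}; δ(3,q) = {5}; δ(4,q) = {3}; δ(5,q) = {0, 2, 3, 4}.
Union: {0, 1, 2, 3, 4, 5}.
After q: {0, 1, 2, 3, 4, 5}.

{0, 1, 2, 3, 4, 5}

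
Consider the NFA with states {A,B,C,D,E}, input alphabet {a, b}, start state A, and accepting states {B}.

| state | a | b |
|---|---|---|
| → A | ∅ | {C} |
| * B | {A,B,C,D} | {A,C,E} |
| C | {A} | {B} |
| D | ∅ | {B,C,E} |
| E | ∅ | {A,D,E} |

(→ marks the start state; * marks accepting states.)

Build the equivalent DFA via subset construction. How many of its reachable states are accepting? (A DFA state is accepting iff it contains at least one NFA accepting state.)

Start state of the DFA: {A}.
{A} --a--> ∅  [new]
{A} --b--> {C}  [new]
∅ --a--> ∅  [seen]
∅ --b--> ∅  [seen]
{C} --a--> {A}  [seen]
{C} --b--> {B}  [new]
{B} --a--> {A,B,C,D}  [new]
{B} --b--> {A,C,E}  [new]
{A,B,C,D} --a--> {A,B,C,D}  [seen]
{A,B,C,D} --b--> {A,B,C,E}  [new]
{A,C,E} --a--> {A}  [seen]
{A,C,E} --b--> {A,B,C,D,E}  [new]
{A,B,C,E} --a--> {A,B,C,D}  [seen]
{A,B,C,E} --b--> {A,B,C,D,E}  [seen]
{A,B,C,D,E} --a--> {A,B,C,D}  [seen]
{A,B,C,D,E} --b--> {A,B,C,D,E}  [seen]
Reachable DFA states: {A}, ∅, {C}, {B}, {A,B,C,D}, {A,C,E}, {A,B,C,E}, {A,B,C,D,E}.
Accepting DFA states (contain an NFA accepting state): {B}, {A,B,C,D}, {A,B,C,E}, {A,B,C,D,E}.

4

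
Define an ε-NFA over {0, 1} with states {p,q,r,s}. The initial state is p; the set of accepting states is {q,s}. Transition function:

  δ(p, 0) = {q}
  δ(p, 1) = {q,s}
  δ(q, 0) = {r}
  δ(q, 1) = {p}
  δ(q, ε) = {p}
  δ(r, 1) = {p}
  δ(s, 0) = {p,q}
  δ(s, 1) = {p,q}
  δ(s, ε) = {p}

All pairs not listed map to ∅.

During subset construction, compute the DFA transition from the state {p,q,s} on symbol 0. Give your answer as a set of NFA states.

{p,q,r}

δ(p,0) = {q}; δ(q,0) = {r}; δ(s,0) = {p,q}.
Union: {p,q,r}.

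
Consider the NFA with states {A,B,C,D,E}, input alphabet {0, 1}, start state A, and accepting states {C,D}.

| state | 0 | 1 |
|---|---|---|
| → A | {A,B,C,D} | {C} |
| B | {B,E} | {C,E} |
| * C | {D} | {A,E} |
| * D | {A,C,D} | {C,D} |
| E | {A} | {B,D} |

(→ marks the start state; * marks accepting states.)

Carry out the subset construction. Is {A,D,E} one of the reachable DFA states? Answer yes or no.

no

Start state of the DFA: {A}.
{A} --0--> {A,B,C,D}  [new]
{A} --1--> {C}  [new]
{A,B,C,D} --0--> {A,B,C,D,E}  [new]
{A,B,C,D} --1--> {A,C,D,E}  [new]
{C} --0--> {D}  [new]
{C} --1--> {A,E}  [new]
{A,B,C,D,E} --0--> {A,B,C,D,E}  [seen]
{A,B,C,D,E} --1--> {A,B,C,D,E}  [seen]
{A,C,D,E} --0--> {A,B,C,D}  [seen]
{A,C,D,E} --1--> {A,B,C,D,E}  [seen]
{D} --0--> {A,C,D}  [new]
{D} --1--> {C,D}  [new]
{A,E} --0--> {A,B,C,D}  [seen]
{A,E} --1--> {B,C,D}  [new]
{A,C,D} --0--> {A,B,C,D}  [seen]
{A,C,D} --1--> {A,C,D,E}  [seen]
{C,D} --0--> {A,C,D}  [seen]
{C,D} --1--> {A,C,D,E}  [seen]
{B,C,D} --0--> {A,B,C,D,E}  [seen]
{B,C,D} --1--> {A,C,D,E}  [seen]
Reachable DFA states: {A}, {A,B,C,D}, {C}, {A,B,C,D,E}, {A,C,D,E}, {D}, {A,E}, {A,C,D}, {C,D}, {B,C,D}.
{A,D,E} is not among them.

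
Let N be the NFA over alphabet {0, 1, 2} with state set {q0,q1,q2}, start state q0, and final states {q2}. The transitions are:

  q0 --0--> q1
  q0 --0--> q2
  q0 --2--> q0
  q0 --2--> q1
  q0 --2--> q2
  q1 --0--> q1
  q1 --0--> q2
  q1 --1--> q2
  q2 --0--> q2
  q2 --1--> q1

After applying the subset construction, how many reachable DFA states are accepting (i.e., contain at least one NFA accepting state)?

2

Start state of the DFA: {q0}.
{q0} --0--> {q1,q2}  [new]
{q0} --1--> ∅  [new]
{q0} --2--> {q0,q1,q2}  [new]
{q1,q2} --0--> {q1,q2}  [seen]
{q1,q2} --1--> {q1,q2}  [seen]
{q1,q2} --2--> ∅  [seen]
∅ --0--> ∅  [seen]
∅ --1--> ∅  [seen]
∅ --2--> ∅  [seen]
{q0,q1,q2} --0--> {q1,q2}  [seen]
{q0,q1,q2} --1--> {q1,q2}  [seen]
{q0,q1,q2} --2--> {q0,q1,q2}  [seen]
Reachable DFA states: {q0}, {q1,q2}, ∅, {q0,q1,q2}.
Accepting DFA states (contain an NFA accepting state): {q1,q2}, {q0,q1,q2}.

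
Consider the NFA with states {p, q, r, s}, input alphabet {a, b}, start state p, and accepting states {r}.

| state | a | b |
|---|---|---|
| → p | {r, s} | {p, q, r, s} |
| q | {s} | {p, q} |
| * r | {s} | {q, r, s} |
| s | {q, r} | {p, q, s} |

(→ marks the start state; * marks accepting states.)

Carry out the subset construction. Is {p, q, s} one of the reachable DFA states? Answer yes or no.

no

Start state of the DFA: {p}.
{p} --a--> {r, s}  [new]
{p} --b--> {p, q, r, s}  [new]
{r, s} --a--> {q, r, s}  [new]
{r, s} --b--> {p, q, r, s}  [seen]
{p, q, r, s} --a--> {q, r, s}  [seen]
{p, q, r, s} --b--> {p, q, r, s}  [seen]
{q, r, s} --a--> {q, r, s}  [seen]
{q, r, s} --b--> {p, q, r, s}  [seen]
Reachable DFA states: {p}, {r, s}, {p, q, r, s}, {q, r, s}.
{p, q, s} is not among them.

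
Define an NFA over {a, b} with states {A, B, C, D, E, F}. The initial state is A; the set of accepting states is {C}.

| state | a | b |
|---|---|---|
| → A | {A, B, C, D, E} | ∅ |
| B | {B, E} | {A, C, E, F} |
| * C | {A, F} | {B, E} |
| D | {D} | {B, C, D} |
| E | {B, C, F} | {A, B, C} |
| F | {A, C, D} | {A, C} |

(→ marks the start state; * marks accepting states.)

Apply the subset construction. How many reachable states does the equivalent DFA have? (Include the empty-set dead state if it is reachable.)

4

Start state of the DFA: {A}.
{A} --a--> {A, B, C, D, E}  [new]
{A} --b--> ∅  [new]
{A, B, C, D, E} --a--> {A, B, C, D, E, F}  [new]
{A, B, C, D, E} --b--> {A, B, C, D, E, F}  [seen]
∅ --a--> ∅  [seen]
∅ --b--> ∅  [seen]
{A, B, C, D, E, F} --a--> {A, B, C, D, E, F}  [seen]
{A, B, C, D, E, F} --b--> {A, B, C, D, E, F}  [seen]
Reachable DFA states: {A}, {A, B, C, D, E}, ∅, {A, B, C, D, E, F}.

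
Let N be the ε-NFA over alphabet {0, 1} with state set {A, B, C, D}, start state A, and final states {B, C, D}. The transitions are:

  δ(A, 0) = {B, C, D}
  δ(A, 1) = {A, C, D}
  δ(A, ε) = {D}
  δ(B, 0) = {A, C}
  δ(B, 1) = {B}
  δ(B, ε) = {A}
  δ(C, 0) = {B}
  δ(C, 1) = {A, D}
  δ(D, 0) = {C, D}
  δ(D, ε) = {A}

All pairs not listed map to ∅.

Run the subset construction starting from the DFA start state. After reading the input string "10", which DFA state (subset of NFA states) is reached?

{A, B, C, D}

Start: {A, D}.
δ(A,1) = {A, C, D}; δ(D,1) = ∅.
Union: {A, C, D}.
After 1: {A, C, D}.
δ(A,0) = {B, C, D}; δ(C,0) = {B}; δ(D,0) = {C, D}.
Union: {B, C, D}.
ε-closure gives {A, B, C, D}.
After 0: {A, B, C, D}.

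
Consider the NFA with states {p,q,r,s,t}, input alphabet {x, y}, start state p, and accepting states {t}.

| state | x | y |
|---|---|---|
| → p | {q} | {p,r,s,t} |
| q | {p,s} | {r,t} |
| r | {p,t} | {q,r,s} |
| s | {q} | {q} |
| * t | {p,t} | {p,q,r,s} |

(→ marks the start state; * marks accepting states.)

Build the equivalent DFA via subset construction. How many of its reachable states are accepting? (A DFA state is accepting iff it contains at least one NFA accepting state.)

6

Start state of the DFA: {p}.
{p} --x--> {q}  [new]
{p} --y--> {p,r,s,t}  [new]
{q} --x--> {p,s}  [new]
{q} --y--> {r,t}  [new]
{p,r,s,t} --x--> {p,q,t}  [new]
{p,r,s,t} --y--> {p,q,r,s,t}  [new]
{p,s} --x--> {q}  [seen]
{p,s} --y--> {p,q,r,s,t}  [seen]
{r,t} --x--> {p,t}  [new]
{r,t} --y--> {p,q,r,s}  [new]
{p,q,t} --x--> {p,q,s,t}  [new]
{p,q,t} --y--> {p,q,r,s,t}  [seen]
{p,q,r,s,t} --x--> {p,q,s,t}  [seen]
{p,q,r,s,t} --y--> {p,q,r,s,t}  [seen]
{p,t} --x--> {p,q,t}  [seen]
{p,t} --y--> {p,q,r,s,t}  [seen]
{p,q,r,s} --x--> {p,q,s,t}  [seen]
{p,q,r,s} --y--> {p,q,r,s,t}  [seen]
{p,q,s,t} --x--> {p,q,s,t}  [seen]
{p,q,s,t} --y--> {p,q,r,s,t}  [seen]
Reachable DFA states: {p}, {q}, {p,r,s,t}, {p,s}, {r,t}, {p,q,t}, {p,q,r,s,t}, {p,t}, {p,q,r,s}, {p,q,s,t}.
Accepting DFA states (contain an NFA accepting state): {p,r,s,t}, {r,t}, {p,q,t}, {p,q,r,s,t}, {p,t}, {p,q,s,t}.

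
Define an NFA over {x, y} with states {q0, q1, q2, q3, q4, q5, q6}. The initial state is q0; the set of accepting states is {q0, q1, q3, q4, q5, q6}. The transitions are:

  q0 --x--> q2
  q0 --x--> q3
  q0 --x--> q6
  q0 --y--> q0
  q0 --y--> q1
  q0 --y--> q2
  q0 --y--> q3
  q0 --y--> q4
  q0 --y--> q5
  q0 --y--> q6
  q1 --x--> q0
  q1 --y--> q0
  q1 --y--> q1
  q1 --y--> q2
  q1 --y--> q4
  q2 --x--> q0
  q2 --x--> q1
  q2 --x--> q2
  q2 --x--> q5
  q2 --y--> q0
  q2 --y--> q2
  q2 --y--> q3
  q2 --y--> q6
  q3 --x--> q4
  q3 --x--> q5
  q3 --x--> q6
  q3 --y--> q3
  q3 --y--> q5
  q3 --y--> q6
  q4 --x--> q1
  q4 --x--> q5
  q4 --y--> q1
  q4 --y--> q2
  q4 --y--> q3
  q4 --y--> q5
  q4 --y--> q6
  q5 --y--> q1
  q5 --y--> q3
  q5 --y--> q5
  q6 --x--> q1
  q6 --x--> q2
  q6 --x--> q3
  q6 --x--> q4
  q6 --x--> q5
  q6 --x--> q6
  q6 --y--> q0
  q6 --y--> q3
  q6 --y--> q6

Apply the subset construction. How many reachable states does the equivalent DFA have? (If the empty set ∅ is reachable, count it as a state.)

Start state of the DFA: {q0}.
{q0} --x--> {q2, q3, q6}  [new]
{q0} --y--> {q0, q1, q2, q3, q4, q5, q6}  [new]
{q2, q3, q6} --x--> {q0, q1, q2, q3, q4, q5, q6}  [seen]
{q2, q3, q6} --y--> {q0, q2, q3, q5, q6}  [new]
{q0, q1, q2, q3, q4, q5, q6} --x--> {q0, q1, q2, q3, q4, q5, q6}  [seen]
{q0, q1, q2, q3, q4, q5, q6} --y--> {q0, q1, q2, q3, q4, q5, q6}  [seen]
{q0, q2, q3, q5, q6} --x--> {q0, q1, q2, q3, q4, q5, q6}  [seen]
{q0, q2, q3, q5, q6} --y--> {q0, q1, q2, q3, q4, q5, q6}  [seen]
Reachable DFA states: {q0}, {q2, q3, q6}, {q0, q1, q2, q3, q4, q5, q6}, {q0, q2, q3, q5, q6}.

4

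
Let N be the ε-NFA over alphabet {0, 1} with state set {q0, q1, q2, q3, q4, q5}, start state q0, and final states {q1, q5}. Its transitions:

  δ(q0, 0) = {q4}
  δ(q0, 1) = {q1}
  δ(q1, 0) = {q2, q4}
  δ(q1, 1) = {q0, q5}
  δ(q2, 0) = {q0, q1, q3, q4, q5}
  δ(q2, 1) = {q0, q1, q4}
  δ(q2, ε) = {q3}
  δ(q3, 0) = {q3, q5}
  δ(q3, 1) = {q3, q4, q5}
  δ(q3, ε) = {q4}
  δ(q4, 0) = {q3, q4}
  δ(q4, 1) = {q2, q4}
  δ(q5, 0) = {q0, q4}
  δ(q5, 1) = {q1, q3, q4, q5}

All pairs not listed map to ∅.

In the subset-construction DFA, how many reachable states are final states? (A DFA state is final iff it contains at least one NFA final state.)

11

Start state of the DFA: {q0} (ε-closure of the NFA start).
{q0} --0--> {q4}  [new]
{q0} --1--> {q1}  [new]
{q4} --0--> {q3, q4}  [new]
{q4} --1--> {q2, q3, q4}  [new]
{q1} --0--> {q2, q3, q4}  [seen]
{q1} --1--> {q0, q5}  [new]
{q3, q4} --0--> {q3, q4, q5}  [new]
{q3, q4} --1--> {q2, q3, q4, q5}  [new]
{q2, q3, q4} --0--> {q0, q1, q3, q4, q5}  [new]
{q2, q3, q4} --1--> {q0, q1, q2, q3, q4, q5}  [new]
{q0, q5} --0--> {q0, q4}  [new]
{q0, q5} --1--> {q1, q3, q4, q5}  [new]
{q3, q4, q5} --0--> {q0, q3, q4, q5}  [new]
{q3, q4, q5} --1--> {q1, q2, q3, q4, q5}  [new]
{q2, q3, q4, q5} --0--> {q0, q1, q3, q4, q5}  [seen]
{q2, q3, q4, q5} --1--> {q0, q1, q2, q3, q4, q5}  [seen]
{q0, q1, q3, q4, q5} --0--> {q0, q2, q3, q4, q5}  [new]
{q0, q1, q3, q4, q5} --1--> {q0, q1, q2, q3, q4, q5}  [seen]
{q0, q1, q2, q3, q4, q5} --0--> {q0, q1, q2, q3, q4, q5}  [seen]
{q0, q1, q2, q3, q4, q5} --1--> {q0, q1, q2, q3, q4, q5}  [seen]
{q0, q4} --0--> {q3, q4}  [seen]
{q0, q4} --1--> {q1, q2, q3, q4}  [new]
{q1, q3, q4, q5} --0--> {q0, q2, q3, q4, q5}  [seen]
{q1, q3, q4, q5} --1--> {q0, q1, q2, q3, q4, q5}  [seen]
{q0, q3, q4, q5} --0--> {q0, q3, q4, q5}  [seen]
{q0, q3, q4, q5} --1--> {q1, q2, q3, q4, q5}  [seen]
{q1, q2, q3, q4, q5} --0--> {q0, q1, q2, q3, q4, q5}  [seen]
{q1, q2, q3, q4, q5} --1--> {q0, q1, q2, q3, q4, q5}  [seen]
{q0, q2, q3, q4, q5} --0--> {q0, q1, q3, q4, q5}  [seen]
{q0, q2, q3, q4, q5} --1--> {q0, q1, q2, q3, q4, q5}  [seen]
{q1, q2, q3, q4} --0--> {q0, q1, q2, q3, q4, q5}  [seen]
{q1, q2, q3, q4} --1--> {q0, q1, q2, q3, q4, q5}  [seen]
Reachable DFA states: {q0}, {q4}, {q1}, {q3, q4}, {q2, q3, q4}, {q0, q5}, {q3, q4, q5}, {q2, q3, q4, q5}, {q0, q1, q3, q4, q5}, {q0, q1, q2, q3, q4, q5}, {q0, q4}, {q1, q3, q4, q5}, {q0, q3, q4, q5}, {q1, q2, q3, q4, q5}, {q0, q2, q3, q4, q5}, {q1, q2, q3, q4}.
Accepting DFA states (contain an NFA accepting state): {q1}, {q0, q5}, {q3, q4, q5}, {q2, q3, q4, q5}, {q0, q1, q3, q4, q5}, {q0, q1, q2, q3, q4, q5}, {q1, q3, q4, q5}, {q0, q3, q4, q5}, {q1, q2, q3, q4, q5}, {q0, q2, q3, q4, q5}, {q1, q2, q3, q4}.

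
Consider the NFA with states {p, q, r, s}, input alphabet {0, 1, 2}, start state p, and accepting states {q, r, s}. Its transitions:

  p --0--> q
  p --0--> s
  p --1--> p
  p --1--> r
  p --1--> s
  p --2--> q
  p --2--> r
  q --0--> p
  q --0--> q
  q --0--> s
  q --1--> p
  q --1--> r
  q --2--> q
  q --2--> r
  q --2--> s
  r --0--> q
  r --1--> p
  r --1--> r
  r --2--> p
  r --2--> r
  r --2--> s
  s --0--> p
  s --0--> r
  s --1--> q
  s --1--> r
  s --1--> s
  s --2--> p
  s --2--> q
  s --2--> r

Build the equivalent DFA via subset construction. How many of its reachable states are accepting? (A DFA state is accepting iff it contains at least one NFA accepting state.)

6

Start state of the DFA: {p}.
{p} --0--> {q, s}  [new]
{p} --1--> {p, r, s}  [new]
{p} --2--> {q, r}  [new]
{q, s} --0--> {p, q, r, s}  [new]
{q, s} --1--> {p, q, r, s}  [seen]
{q, s} --2--> {p, q, r, s}  [seen]
{p, r, s} --0--> {p, q, r, s}  [seen]
{p, r, s} --1--> {p, q, r, s}  [seen]
{p, r, s} --2--> {p, q, r, s}  [seen]
{q, r} --0--> {p, q, s}  [new]
{q, r} --1--> {p, r}  [new]
{q, r} --2--> {p, q, r, s}  [seen]
{p, q, r, s} --0--> {p, q, r, s}  [seen]
{p, q, r, s} --1--> {p, q, r, s}  [seen]
{p, q, r, s} --2--> {p, q, r, s}  [seen]
{p, q, s} --0--> {p, q, r, s}  [seen]
{p, q, s} --1--> {p, q, r, s}  [seen]
{p, q, s} --2--> {p, q, r, s}  [seen]
{p, r} --0--> {q, s}  [seen]
{p, r} --1--> {p, r, s}  [seen]
{p, r} --2--> {p, q, r, s}  [seen]
Reachable DFA states: {p}, {q, s}, {p, r, s}, {q, r}, {p, q, r, s}, {p, q, s}, {p, r}.
Accepting DFA states (contain an NFA accepting state): {q, s}, {p, r, s}, {q, r}, {p, q, r, s}, {p, q, s}, {p, r}.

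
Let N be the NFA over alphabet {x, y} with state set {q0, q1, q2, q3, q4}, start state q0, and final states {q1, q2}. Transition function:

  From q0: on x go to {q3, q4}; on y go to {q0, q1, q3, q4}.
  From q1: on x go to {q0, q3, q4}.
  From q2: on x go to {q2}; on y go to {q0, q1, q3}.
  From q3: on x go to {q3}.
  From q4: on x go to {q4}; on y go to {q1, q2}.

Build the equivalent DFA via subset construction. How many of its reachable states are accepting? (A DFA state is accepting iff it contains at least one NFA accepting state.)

7

Start state of the DFA: {q0}.
{q0} --x--> {q3, q4}  [new]
{q0} --y--> {q0, q1, q3, q4}  [new]
{q3, q4} --x--> {q3, q4}  [seen]
{q3, q4} --y--> {q1, q2}  [new]
{q0, q1, q3, q4} --x--> {q0, q3, q4}  [new]
{q0, q1, q3, q4} --y--> {q0, q1, q2, q3, q4}  [new]
{q1, q2} --x--> {q0, q2, q3, q4}  [new]
{q1, q2} --y--> {q0, q1, q3}  [new]
{q0, q3, q4} --x--> {q3, q4}  [seen]
{q0, q3, q4} --y--> {q0, q1, q2, q3, q4}  [seen]
{q0, q1, q2, q3, q4} --x--> {q0, q2, q3, q4}  [seen]
{q0, q1, q2, q3, q4} --y--> {q0, q1, q2, q3, q4}  [seen]
{q0, q2, q3, q4} --x--> {q2, q3, q4}  [new]
{q0, q2, q3, q4} --y--> {q0, q1, q2, q3, q4}  [seen]
{q0, q1, q3} --x--> {q0, q3, q4}  [seen]
{q0, q1, q3} --y--> {q0, q1, q3, q4}  [seen]
{q2, q3, q4} --x--> {q2, q3, q4}  [seen]
{q2, q3, q4} --y--> {q0, q1, q2, q3}  [new]
{q0, q1, q2, q3} --x--> {q0, q2, q3, q4}  [seen]
{q0, q1, q2, q3} --y--> {q0, q1, q3, q4}  [seen]
Reachable DFA states: {q0}, {q3, q4}, {q0, q1, q3, q4}, {q1, q2}, {q0, q3, q4}, {q0, q1, q2, q3, q4}, {q0, q2, q3, q4}, {q0, q1, q3}, {q2, q3, q4}, {q0, q1, q2, q3}.
Accepting DFA states (contain an NFA accepting state): {q0, q1, q3, q4}, {q1, q2}, {q0, q1, q2, q3, q4}, {q0, q2, q3, q4}, {q0, q1, q3}, {q2, q3, q4}, {q0, q1, q2, q3}.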